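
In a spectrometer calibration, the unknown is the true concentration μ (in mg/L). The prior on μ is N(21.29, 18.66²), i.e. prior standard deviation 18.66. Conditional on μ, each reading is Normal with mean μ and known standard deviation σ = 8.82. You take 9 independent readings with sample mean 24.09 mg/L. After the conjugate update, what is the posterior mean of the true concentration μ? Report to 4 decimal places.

24.0222

For Normal data with known variance σ², a Normal(μ₀, σ₀²) prior on μ is conjugate. Posterior precision = 1/σ₀² + n/σ²; posterior mean is the precision-weighted average of μ₀ and x̄.
n·x̄ = 9·24.09 = 216.81.
σ₀² = 18.66² = 348.1956, σ² = 8.82² = 77.7924; σ² + n·σ₀² = 77.7924 + 9·348.1956 = 3211.5528.
Posterior mean = (μ₀/σ₀² + n·x̄/σ²)/(1/σ₀² + n/σ²) = (σ²·μ₀ + σ₀²·n·x̄)/(σ² + n·σ₀²) = (77.7924·21.29 + 348.1956·216.81)/3211.5528 = 77148.488232/3211.5528 = 24.0222.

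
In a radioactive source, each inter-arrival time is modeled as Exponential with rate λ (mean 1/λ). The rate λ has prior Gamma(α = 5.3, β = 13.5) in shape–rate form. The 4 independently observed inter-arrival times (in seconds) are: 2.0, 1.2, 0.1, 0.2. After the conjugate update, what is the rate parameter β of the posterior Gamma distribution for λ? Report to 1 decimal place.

17.0

With a Gamma(shape α, rate β) prior on the exponential rate λ, the posterior after n observations with total T = Σxᵢ is Gamma(α+n, β+T).
Sum of observations T = 3.5 seconds; n = 4.
Posterior: Gamma(5.3+4, 13.5+3.5) = Gamma(9.3, 17.0).
Posterior β = 17.0.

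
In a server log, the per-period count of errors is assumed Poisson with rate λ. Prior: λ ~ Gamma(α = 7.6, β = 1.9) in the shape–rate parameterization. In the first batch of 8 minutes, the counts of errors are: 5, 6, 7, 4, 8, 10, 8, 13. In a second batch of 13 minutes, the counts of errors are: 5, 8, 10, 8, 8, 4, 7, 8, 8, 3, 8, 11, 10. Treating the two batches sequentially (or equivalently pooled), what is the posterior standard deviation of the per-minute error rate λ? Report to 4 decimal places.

0.5636

With a Gamma(shape α, rate β) prior, the Poisson likelihood is conjugate: the posterior is Gamma(α + ΣXᵢ, β + n).
Batch 1: sum of counts S = 61 over n = 8 minutes.
After batch 1: Gamma(α+S, β+n) = Gamma(7.6+61, 1.9+8) = Gamma(68.6, 9.9).
Batch 2: sum of counts S = 98 over n = 13 minutes.
After batch 2: Gamma(α+S, β+n) = Gamma(68.6+98, 9.9+13) = Gamma(166.6, 22.9).
SD = √α/β = √166.6/22.9 = 0.5636.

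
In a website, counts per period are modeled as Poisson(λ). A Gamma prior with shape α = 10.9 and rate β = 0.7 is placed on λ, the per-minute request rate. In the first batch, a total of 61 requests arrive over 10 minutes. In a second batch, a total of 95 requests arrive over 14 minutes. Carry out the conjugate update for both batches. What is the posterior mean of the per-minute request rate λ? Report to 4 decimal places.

With a Gamma(shape α, rate β) prior, the Poisson likelihood is conjugate: the posterior is Gamma(α + ΣXᵢ, β + n).
After batch 1: Gamma(α+S, β+n) = Gamma(10.9+61, 0.7+10) = Gamma(71.9, 10.7).
After batch 2: Gamma(α+S, β+n) = Gamma(71.9+95, 10.7+14) = Gamma(166.9, 24.7).
Posterior mean = α/β = 166.9/24.7 = 6.7571.

6.7571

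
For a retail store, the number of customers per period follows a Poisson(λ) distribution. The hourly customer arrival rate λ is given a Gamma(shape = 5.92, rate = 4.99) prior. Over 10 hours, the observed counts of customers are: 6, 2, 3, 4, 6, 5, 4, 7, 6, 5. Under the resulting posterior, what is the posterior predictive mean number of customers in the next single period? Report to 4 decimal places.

3.5971

With a Gamma(shape α, rate β) prior, the Poisson likelihood is conjugate: the posterior is Gamma(α + ΣXᵢ, β + n).
Sum of counts S = 48 over n = 10 hours.
Posterior: Gamma(α+S, β+n) = Gamma(5.92+48, 4.99+10) = Gamma(53.92, 14.99).
The predictive distribution for one future period is NegBinom with mean α/β = 3.5971.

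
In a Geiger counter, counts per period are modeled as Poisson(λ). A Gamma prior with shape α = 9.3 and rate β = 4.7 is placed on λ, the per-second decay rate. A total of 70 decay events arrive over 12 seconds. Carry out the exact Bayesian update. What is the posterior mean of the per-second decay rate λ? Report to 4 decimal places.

4.7485

With a Gamma(shape α, rate β) prior, the Poisson likelihood is conjugate: the posterior is Gamma(α + ΣXᵢ, β + n).
Posterior: Gamma(α+S, β+n) = Gamma(9.3+70, 4.7+12) = Gamma(79.3, 16.7).
Posterior mean = α/β = 79.3/16.7 = 4.7485.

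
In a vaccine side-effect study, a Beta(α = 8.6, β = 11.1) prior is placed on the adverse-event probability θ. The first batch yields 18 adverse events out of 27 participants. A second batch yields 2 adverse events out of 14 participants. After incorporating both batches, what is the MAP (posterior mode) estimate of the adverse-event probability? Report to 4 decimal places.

0.4702

The Beta prior is conjugate to a Binomial/Bernoulli likelihood; the update adds successes to α and failures to β.
After batch 1: Beta(8.6+18, 11.1+9) = Beta(26.6, 20.1).
After batch 2: Beta(26.6+2, 20.1+12) = Beta(28.6, 32.1).
Mode of Beta(a,b) for a,b>1 is (a−1)/(a+b−2) = 27.6/58.7 = 0.4702.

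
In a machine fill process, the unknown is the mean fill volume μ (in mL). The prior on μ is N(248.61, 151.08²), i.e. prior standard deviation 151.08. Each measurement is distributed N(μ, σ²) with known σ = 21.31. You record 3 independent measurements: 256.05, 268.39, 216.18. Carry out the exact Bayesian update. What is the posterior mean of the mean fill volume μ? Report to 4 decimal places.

For Normal data with known variance σ², a Normal(μ₀, σ₀²) prior on μ is conjugate. Posterior precision = 1/σ₀² + n/σ²; posterior mean is the precision-weighted average of μ₀ and x̄.
Σxᵢ = 256.05 + 268.39 + 216.18 = 740.62, so n·x̄ = 740.62.
σ₀² = 151.08² = 22825.1664, σ² = 21.31² = 454.1161; σ² + n·σ₀² = 454.1161 + 3·22825.1664 = 68929.6153.
Posterior mean = (μ₀/σ₀² + n·x̄/σ²)/(1/σ₀² + n/σ²) = (σ²·μ₀ + σ₀²·n·x̄)/(σ² + n·σ₀²) = (454.1161·248.61 + 22825.1664·740.62)/68929.6153 = 17017672.542789/68929.6153 = 246.8848.

246.8848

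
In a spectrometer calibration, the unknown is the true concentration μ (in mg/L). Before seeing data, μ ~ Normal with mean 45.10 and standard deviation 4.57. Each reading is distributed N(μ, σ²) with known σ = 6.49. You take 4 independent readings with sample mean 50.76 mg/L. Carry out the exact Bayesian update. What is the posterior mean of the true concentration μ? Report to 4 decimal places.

For Normal data with known variance σ², a Normal(μ₀, σ₀²) prior on μ is conjugate. Posterior precision = 1/σ₀² + n/σ²; posterior mean is the precision-weighted average of μ₀ and x̄.
n·x̄ = 4·50.76 = 203.04.
σ₀² = 4.57² = 20.8849, σ² = 6.49² = 42.1201; σ² + n·σ₀² = 42.1201 + 4·20.8849 = 125.6597.
Posterior mean = (μ₀/σ₀² + n·x̄/σ²)/(1/σ₀² + n/σ²) = (σ²·μ₀ + σ₀²·n·x̄)/(σ² + n·σ₀²) = (42.1201·45.10 + 20.8849·203.04)/125.6597 = 6140.086606/125.6597 = 48.8628.

48.8628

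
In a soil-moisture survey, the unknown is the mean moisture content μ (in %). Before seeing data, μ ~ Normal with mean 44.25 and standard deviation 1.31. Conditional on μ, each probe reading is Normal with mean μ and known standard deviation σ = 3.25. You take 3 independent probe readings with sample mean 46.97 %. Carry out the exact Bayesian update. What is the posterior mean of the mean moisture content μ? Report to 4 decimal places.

45.1413

For Normal data with known variance σ², a Normal(μ₀, σ₀²) prior on μ is conjugate. Posterior precision = 1/σ₀² + n/σ²; posterior mean is the precision-weighted average of μ₀ and x̄.
n·x̄ = 3·46.97 = 140.91.
σ₀² = 1.31² = 1.7161, σ² = 3.25² = 10.5625; σ² + n·σ₀² = 10.5625 + 3·1.7161 = 15.7108.
Posterior mean = (μ₀/σ₀² + n·x̄/σ²)/(1/σ₀² + n/σ²) = (σ²·μ₀ + σ₀²·n·x̄)/(σ² + n·σ₀²) = (10.5625·44.25 + 1.7161·140.91)/15.7108 = 709.206276/15.7108 = 45.1413.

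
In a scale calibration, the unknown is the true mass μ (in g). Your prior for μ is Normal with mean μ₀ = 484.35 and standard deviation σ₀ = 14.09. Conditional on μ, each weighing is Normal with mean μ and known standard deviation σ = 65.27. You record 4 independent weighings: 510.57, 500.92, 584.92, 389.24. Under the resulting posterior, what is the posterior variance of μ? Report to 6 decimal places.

167.336029

For Normal data with known variance σ², a Normal(μ₀, σ₀²) prior on μ is conjugate. Posterior precision = 1/σ₀² + n/σ²; posterior mean is the precision-weighted average of μ₀ and x̄.
σ₀² = 14.09² = 198.5281, σ² = 65.27² = 4260.1729; σ² + n·σ₀² = 4260.1729 + 4·198.5281 = 5054.2853.
Posterior precision = 1/σ₀² + n/σ² = 1/198.5281 + 4/4260.1729 = (σ² + n·σ₀²)/(σ₀²σ²) = 5054.2853/(198.5281·4260.1729); posterior variance σₙ² = σ₀²σ²/(σ² + n·σ₀²) = 198.5281·4260.1729/5054.2853 = 167.336029.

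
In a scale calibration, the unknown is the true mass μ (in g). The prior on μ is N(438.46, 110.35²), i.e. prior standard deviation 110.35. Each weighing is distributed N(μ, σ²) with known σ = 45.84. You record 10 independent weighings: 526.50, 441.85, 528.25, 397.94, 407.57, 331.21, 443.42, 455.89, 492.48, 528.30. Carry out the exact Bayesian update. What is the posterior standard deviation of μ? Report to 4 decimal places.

14.3724

For Normal data with known variance σ², a Normal(μ₀, σ₀²) prior on μ is conjugate. Posterior precision = 1/σ₀² + n/σ²; posterior mean is the precision-weighted average of μ₀ and x̄.
σ₀² = 110.35² = 12177.1225, σ² = 45.84² = 2101.3056; σ² + n·σ₀² = 2101.3056 + 10·12177.1225 = 123872.5306.
Posterior precision = 1/σ₀² + n/σ² = 1/12177.1225 + 10/2101.3056 = (σ² + n·σ₀²)/(σ₀²σ²) = 123872.5306/(12177.1225·2101.3056); posterior variance σₙ² = σ₀²σ²/(σ² + n·σ₀²) = 12177.1225·2101.3056/123872.5306 = 206.566021.
Posterior SD = √σₙ² = √(12177.1225·2101.3056/123872.5306) = 14.3724.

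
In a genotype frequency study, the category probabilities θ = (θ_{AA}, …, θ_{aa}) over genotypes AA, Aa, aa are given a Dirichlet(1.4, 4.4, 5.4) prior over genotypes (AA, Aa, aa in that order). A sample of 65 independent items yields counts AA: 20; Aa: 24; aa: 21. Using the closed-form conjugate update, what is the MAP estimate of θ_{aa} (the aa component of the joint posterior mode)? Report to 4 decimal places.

The Dirichlet prior is conjugate to the Multinomial likelihood: each posterior αⱼ = prior αⱼ + observed count nⱼ.
Posterior concentration: (21.4, 28.4, 26.4), total = 76.2.
Joint mode component: (α_{aa}−1)/(Σα−K) = 25.4/73.2 = 0.3470.

0.3470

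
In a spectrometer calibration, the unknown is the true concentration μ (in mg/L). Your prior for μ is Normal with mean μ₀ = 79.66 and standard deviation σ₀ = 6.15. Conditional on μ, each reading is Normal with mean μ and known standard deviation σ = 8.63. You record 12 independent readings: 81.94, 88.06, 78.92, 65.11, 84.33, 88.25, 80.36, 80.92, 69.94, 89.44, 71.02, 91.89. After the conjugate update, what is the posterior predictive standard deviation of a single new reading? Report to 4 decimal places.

8.9336

For Normal data with known variance σ², a Normal(μ₀, σ₀²) prior on μ is conjugate. Posterior precision = 1/σ₀² + n/σ²; posterior mean is the precision-weighted average of μ₀ and x̄.
σ₀² = 6.15² = 37.8225, σ² = 8.63² = 74.4769; σ² + n·σ₀² = 74.4769 + 12·37.8225 = 528.3469.
Posterior precision = 1/σ₀² + n/σ² = 1/37.8225 + 12/74.4769 = (σ² + n·σ₀²)/(σ₀²σ²) = 528.3469/(37.8225·74.4769); posterior variance σₙ² = σ₀²σ²/(σ² + n·σ₀²) = 37.8225·74.4769/528.3469 = 5.331540.
Predictive variance for one new observation = σₙ² + σ² = 37.8225·74.4769/528.3469 + 74.4769 = σ²·(σ₀² + 528.3469)/528.3469 = 74.4769·566.1694/528.3469 = 79.808440; SD = √(74.4769·566.1694/528.3469) = 8.9336.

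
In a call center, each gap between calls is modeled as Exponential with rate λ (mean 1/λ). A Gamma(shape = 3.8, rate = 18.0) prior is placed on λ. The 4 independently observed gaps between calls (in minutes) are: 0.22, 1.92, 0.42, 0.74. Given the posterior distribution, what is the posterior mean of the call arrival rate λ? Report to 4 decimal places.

0.3662

With a Gamma(shape α, rate β) prior on the exponential rate λ, the posterior after n observations with total T = Σxᵢ is Gamma(α+n, β+T).
Sum of observations T = 3.30 minutes; n = 4.
Posterior: Gamma(3.8+4, 18.0+3.30) = Gamma(7.8, 21.30).
Posterior mean of λ = α/β = 7.8/21.30 = 0.3662.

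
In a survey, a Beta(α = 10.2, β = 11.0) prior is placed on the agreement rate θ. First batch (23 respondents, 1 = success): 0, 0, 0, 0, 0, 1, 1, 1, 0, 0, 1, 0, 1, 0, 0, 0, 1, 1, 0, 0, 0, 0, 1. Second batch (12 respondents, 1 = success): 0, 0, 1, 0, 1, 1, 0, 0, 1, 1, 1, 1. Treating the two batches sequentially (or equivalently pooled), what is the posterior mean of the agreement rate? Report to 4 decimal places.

0.4484

The Beta prior is conjugate to a Binomial/Bernoulli likelihood; the update adds successes to α and failures to β.
After batch 1: Beta(10.2+8, 11.0+15) = Beta(18.2, 26.0).
After batch 2: Beta(18.2+7, 26.0+5) = Beta(25.2, 31.0).
Posterior mean = α/(α+β) = 25.2/56.2 = 0.4484.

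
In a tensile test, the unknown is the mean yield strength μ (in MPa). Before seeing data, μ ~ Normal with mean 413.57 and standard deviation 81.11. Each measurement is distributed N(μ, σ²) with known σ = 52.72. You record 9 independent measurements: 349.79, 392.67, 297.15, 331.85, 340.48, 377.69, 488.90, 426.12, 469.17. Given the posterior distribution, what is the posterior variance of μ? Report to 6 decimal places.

294.975377

For Normal data with known variance σ², a Normal(μ₀, σ₀²) prior on μ is conjugate. Posterior precision = 1/σ₀² + n/σ²; posterior mean is the precision-weighted average of μ₀ and x̄.
σ₀² = 81.11² = 6578.8321, σ² = 52.72² = 2779.3984; σ² + n·σ₀² = 2779.3984 + 9·6578.8321 = 61988.8873.
Posterior precision = 1/σ₀² + n/σ² = 1/6578.8321 + 9/2779.3984 = (σ² + n·σ₀²)/(σ₀²σ²) = 61988.8873/(6578.8321·2779.3984); posterior variance σₙ² = σ₀²σ²/(σ² + n·σ₀²) = 6578.8321·2779.3984/61988.8873 = 294.975377.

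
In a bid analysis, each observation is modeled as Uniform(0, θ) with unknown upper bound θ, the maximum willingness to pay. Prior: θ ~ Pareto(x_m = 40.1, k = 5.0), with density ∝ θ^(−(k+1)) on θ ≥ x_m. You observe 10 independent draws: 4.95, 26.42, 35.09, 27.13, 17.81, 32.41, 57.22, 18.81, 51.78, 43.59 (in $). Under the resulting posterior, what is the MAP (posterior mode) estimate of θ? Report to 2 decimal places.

A Pareto(scale x_m, shape k) prior on the upper bound θ of Uniform(0, θ) is conjugate: posterior is Pareto(max(x_m, max xᵢ), k + n).
Sample maximum = 57.22; prior scale x_m = 40.1 → posterior scale = max = 57.22.
Posterior shape = 5.0 + 10 = 15.0.
The Pareto density is decreasing on [x_m, ∞), so the mode is x_m = 57.22.

57.22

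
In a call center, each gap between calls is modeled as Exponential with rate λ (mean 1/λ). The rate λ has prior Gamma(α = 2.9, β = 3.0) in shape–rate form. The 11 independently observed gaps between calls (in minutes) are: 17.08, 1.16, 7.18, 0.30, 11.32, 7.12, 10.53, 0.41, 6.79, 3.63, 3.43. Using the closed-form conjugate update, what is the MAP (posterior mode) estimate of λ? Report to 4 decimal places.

0.1793

With a Gamma(shape α, rate β) prior on the exponential rate λ, the posterior after n observations with total T = Σxᵢ is Gamma(α+n, β+T).
Sum of observations T = 68.95 minutes; n = 11.
Posterior: Gamma(2.9+11, 3.0+68.95) = Gamma(13.9, 71.95).
Mode = (α−1)/β = 0.1793.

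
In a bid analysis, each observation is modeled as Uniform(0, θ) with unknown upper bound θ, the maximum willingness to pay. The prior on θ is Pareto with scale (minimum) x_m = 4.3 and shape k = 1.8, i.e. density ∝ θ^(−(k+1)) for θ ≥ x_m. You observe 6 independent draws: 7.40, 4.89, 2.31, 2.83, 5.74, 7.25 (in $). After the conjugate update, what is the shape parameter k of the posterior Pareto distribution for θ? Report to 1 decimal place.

7.8

A Pareto(scale x_m, shape k) prior on the upper bound θ of Uniform(0, θ) is conjugate: posterior is Pareto(max(x_m, max xᵢ), k + n).
Sample maximum = 7.40; prior scale x_m = 4.3 → posterior scale = max = 7.40.
Posterior shape = 1.8 + 6 = 7.8.
Posterior shape k = 7.8.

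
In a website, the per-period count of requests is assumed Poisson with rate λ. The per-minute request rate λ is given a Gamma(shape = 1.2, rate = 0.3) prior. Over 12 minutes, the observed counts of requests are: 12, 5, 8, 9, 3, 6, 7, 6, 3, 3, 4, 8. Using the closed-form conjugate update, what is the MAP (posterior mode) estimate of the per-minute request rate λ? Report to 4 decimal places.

With a Gamma(shape α, rate β) prior, the Poisson likelihood is conjugate: the posterior is Gamma(α + ΣXᵢ, β + n).
Sum of counts S = 74 over n = 12 minutes.
Posterior: Gamma(α+S, β+n) = Gamma(1.2+74, 0.3+12) = Gamma(75.2, 12.3).
Mode of Gamma(α,β) for α≥1 is (α−1)/β = 74.2/12.3 = 6.0325.

6.0325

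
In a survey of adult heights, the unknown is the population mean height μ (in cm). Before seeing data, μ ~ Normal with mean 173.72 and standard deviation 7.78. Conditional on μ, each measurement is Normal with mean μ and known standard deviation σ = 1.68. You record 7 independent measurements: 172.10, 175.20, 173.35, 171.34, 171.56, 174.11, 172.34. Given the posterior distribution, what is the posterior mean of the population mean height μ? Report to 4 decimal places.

172.8629

For Normal data with known variance σ², a Normal(μ₀, σ₀²) prior on μ is conjugate. Posterior precision = 1/σ₀² + n/σ²; posterior mean is the precision-weighted average of μ₀ and x̄.
Σxᵢ = 172.10 + 175.20 + 173.35 + 171.34 + 171.56 + 174.11 + 172.34 = 1210, so n·x̄ = 1210.
σ₀² = 7.78² = 60.5284, σ² = 1.68² = 2.8224; σ² + n·σ₀² = 2.8224 + 7·60.5284 = 426.5212.
Posterior mean = (μ₀/σ₀² + n·x̄/σ²)/(1/σ₀² + n/σ²) = (σ²·μ₀ + σ₀²·n·x̄)/(σ² + n·σ₀²) = (2.8224·173.72 + 60.5284·1210)/426.5212 = 73729.671328/426.5212 = 172.8629.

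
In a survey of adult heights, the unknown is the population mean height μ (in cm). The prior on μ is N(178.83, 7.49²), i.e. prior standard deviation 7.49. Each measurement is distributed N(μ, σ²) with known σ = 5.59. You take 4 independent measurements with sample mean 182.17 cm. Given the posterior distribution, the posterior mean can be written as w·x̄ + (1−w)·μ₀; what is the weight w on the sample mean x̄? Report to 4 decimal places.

0.8778

For Normal data with known variance σ², a Normal(μ₀, σ₀²) prior on μ is conjugate. Posterior precision = 1/σ₀² + n/σ²; posterior mean is the precision-weighted average of μ₀ and x̄.
σ₀² = 7.49² = 56.1001, σ² = 5.59² = 31.2481. Prior precision 1/σ₀² = 1/56.1001; data precision n/σ² = 4/31.2481.
w = (n/σ²)/(1/σ₀² + n/σ²) = n·σ₀²/(σ² + n·σ₀²) = 4·56.1001/(31.2481 + 4·56.1001) = 224.4004/255.6485 = 0.8778.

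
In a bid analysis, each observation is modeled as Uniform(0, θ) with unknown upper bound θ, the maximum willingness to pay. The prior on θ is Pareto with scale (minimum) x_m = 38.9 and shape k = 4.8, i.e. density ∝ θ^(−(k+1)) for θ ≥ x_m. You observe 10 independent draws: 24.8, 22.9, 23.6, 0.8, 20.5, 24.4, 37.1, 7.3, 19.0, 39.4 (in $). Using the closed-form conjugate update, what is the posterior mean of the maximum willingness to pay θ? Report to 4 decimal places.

A Pareto(scale x_m, shape k) prior on the upper bound θ of Uniform(0, θ) is conjugate: posterior is Pareto(max(x_m, max xᵢ), k + n).
Sample maximum = 39.4; prior scale x_m = 38.9 → posterior scale = max = 39.4.
Posterior shape = 4.8 + 10 = 14.8.
E[θ|data] = k·x_m/(k−1) = 14.8·39.4/13.8 = 42.2551.

42.2551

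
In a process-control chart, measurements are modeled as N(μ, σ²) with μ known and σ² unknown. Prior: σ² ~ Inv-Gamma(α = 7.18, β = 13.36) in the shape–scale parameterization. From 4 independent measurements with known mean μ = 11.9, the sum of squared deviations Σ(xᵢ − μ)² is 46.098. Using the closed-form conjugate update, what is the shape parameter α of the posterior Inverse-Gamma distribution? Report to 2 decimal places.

9.18

With known mean μ and an Inverse-Gamma(α, β) prior on σ², the Normal likelihood is conjugate: posterior is Inv-Gamma(α + n/2, β + Σ(xᵢ−μ)²/2).
Posterior: Inv-Gamma(7.18 + 4/2, 13.36 + 46.098/2) = Inv-Gamma(9.18, 36.4090).
Posterior α = 9.18.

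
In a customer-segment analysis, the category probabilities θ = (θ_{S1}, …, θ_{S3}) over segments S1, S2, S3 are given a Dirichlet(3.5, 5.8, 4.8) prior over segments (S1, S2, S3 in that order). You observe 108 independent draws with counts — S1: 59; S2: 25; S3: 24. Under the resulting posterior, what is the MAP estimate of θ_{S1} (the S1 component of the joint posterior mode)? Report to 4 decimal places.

The Dirichlet prior is conjugate to the Multinomial likelihood: each posterior αⱼ = prior αⱼ + observed count nⱼ.
Posterior concentration: (62.5, 30.8, 28.8), total = 122.1.
Joint mode component: (α_{S1}−1)/(Σα−K) = 61.5/119.1 = 0.5164.

0.5164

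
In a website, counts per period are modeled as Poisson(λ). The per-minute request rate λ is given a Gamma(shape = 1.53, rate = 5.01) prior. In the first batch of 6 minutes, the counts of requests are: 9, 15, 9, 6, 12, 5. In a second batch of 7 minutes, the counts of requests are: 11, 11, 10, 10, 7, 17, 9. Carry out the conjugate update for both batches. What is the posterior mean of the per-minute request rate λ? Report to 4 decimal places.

With a Gamma(shape α, rate β) prior, the Poisson likelihood is conjugate: the posterior is Gamma(α + ΣXᵢ, β + n).
Batch 1: sum of counts S = 56 over n = 6 minutes.
After batch 1: Gamma(α+S, β+n) = Gamma(1.53+56, 5.01+6) = Gamma(57.53, 11.01).
Batch 2: sum of counts S = 75 over n = 7 minutes.
After batch 2: Gamma(α+S, β+n) = Gamma(57.53+75, 11.01+7) = Gamma(132.53, 18.01).
Posterior mean = α/β = 132.53/18.01 = 7.3587.

7.3587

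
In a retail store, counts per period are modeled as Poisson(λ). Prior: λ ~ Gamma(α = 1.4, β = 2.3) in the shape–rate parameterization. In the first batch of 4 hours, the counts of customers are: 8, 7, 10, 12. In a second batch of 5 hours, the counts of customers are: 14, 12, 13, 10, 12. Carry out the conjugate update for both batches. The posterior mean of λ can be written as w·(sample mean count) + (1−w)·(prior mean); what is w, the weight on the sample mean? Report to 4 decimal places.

0.7965

With a Gamma(shape α, rate β) prior, the Poisson likelihood is conjugate: the posterior is Gamma(α + ΣXᵢ, β + n).
Total number of hours: n = 4 + 5 = 9.
Posterior mean = (α₀+S)/(β₀+n) = [n/(β₀+n)]·(S/n) + [β₀/(β₀+n)]·(α₀/β₀), so only n and β₀ enter the weight.
Weight on data w = n/(β₀+n) = 9/(2.3+9) = 9/11.3 = 0.7965.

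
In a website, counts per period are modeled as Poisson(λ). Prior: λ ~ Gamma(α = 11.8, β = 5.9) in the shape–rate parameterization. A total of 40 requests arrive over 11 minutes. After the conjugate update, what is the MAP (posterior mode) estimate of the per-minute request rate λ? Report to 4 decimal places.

3.0059

With a Gamma(shape α, rate β) prior, the Poisson likelihood is conjugate: the posterior is Gamma(α + ΣXᵢ, β + n).
Posterior: Gamma(α+S, β+n) = Gamma(11.8+40, 5.9+11) = Gamma(51.8, 16.9).
Mode of Gamma(α,β) for α≥1 is (α−1)/β = 50.8/16.9 = 3.0059.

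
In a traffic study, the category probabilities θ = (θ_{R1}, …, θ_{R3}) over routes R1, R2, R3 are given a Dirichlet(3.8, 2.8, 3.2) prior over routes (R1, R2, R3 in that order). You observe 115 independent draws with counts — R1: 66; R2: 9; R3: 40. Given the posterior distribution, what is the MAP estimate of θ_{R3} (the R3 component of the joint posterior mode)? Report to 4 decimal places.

0.3465

The Dirichlet prior is conjugate to the Multinomial likelihood: each posterior αⱼ = prior αⱼ + observed count nⱼ.
Posterior concentration: (69.8, 11.8, 43.2), total = 124.8.
Joint mode component: (α_{R3}−1)/(Σα−K) = 42.2/121.8 = 0.3465.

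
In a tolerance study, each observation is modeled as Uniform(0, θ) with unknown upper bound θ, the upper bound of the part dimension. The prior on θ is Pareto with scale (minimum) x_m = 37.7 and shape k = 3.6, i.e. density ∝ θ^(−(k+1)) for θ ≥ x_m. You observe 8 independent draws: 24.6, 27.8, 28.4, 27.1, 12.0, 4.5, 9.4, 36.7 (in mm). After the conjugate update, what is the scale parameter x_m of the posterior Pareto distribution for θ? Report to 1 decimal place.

A Pareto(scale x_m, shape k) prior on the upper bound θ of Uniform(0, θ) is conjugate: posterior is Pareto(max(x_m, max xᵢ), k + n).
Sample maximum = 36.7; prior scale x_m = 37.7 → posterior scale = max = 37.7.
Posterior shape = 3.6 + 8 = 11.6.
Posterior scale x_m = 37.7.

37.7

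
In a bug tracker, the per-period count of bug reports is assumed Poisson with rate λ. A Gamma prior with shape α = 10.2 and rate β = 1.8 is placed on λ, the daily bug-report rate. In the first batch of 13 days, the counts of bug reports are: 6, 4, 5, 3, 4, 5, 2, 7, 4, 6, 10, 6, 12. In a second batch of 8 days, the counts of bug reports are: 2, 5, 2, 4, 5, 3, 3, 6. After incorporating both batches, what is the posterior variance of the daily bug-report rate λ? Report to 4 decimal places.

With a Gamma(shape α, rate β) prior, the Poisson likelihood is conjugate: the posterior is Gamma(α + ΣXᵢ, β + n).
Batch 1: sum of counts S = 74 over n = 13 days.
After batch 1: Gamma(α+S, β+n) = Gamma(10.2+74, 1.8+13) = Gamma(84.2, 14.8).
Batch 2: sum of counts S = 30 over n = 8 days.
After batch 2: Gamma(α+S, β+n) = Gamma(84.2+30, 14.8+8) = Gamma(114.2, 22.8).
Var = α/β² = 114.2/22.8² = 0.2197.

0.2197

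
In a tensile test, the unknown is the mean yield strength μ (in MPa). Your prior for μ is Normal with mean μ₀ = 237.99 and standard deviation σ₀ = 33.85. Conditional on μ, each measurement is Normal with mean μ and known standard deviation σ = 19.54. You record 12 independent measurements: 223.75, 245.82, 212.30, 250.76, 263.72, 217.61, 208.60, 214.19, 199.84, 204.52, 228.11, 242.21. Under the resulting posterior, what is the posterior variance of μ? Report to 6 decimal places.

For Normal data with known variance σ², a Normal(μ₀, σ₀²) prior on μ is conjugate. Posterior precision = 1/σ₀² + n/σ²; posterior mean is the precision-weighted average of μ₀ and x̄.
σ₀² = 33.85² = 1145.8225, σ² = 19.54² = 381.8116; σ² + n·σ₀² = 381.8116 + 12·1145.8225 = 14131.6816.
Posterior precision = 1/σ₀² + n/σ² = 1/1145.8225 + 12/381.8116 = (σ² + n·σ₀²)/(σ₀²σ²) = 14131.6816/(1145.8225·381.8116); posterior variance σₙ² = σ₀²σ²/(σ² + n·σ₀²) = 1145.8225·381.8116/14131.6816 = 30.957980.

30.957980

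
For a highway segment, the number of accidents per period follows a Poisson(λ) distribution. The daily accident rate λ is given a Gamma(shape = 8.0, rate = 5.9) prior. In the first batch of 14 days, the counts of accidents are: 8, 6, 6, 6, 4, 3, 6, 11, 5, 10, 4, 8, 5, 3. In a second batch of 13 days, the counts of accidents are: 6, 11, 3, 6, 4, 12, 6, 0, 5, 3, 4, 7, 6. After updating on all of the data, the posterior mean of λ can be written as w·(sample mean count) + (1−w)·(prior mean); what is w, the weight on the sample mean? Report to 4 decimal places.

0.8207

With a Gamma(shape α, rate β) prior, the Poisson likelihood is conjugate: the posterior is Gamma(α + ΣXᵢ, β + n).
Total number of days: n = 14 + 13 = 27.
Posterior mean = (α₀+S)/(β₀+n) = [n/(β₀+n)]·(S/n) + [β₀/(β₀+n)]·(α₀/β₀), so only n and β₀ enter the weight.
Weight on data w = n/(β₀+n) = 27/(5.9+27) = 27/32.9 = 0.8207.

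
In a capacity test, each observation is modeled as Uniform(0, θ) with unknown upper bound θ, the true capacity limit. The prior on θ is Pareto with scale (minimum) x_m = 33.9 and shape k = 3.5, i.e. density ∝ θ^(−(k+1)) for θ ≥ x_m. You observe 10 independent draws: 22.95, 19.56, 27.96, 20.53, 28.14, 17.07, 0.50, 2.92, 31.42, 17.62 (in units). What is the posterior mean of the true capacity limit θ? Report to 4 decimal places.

36.6120

A Pareto(scale x_m, shape k) prior on the upper bound θ of Uniform(0, θ) is conjugate: posterior is Pareto(max(x_m, max xᵢ), k + n).
Sample maximum = 31.42; prior scale x_m = 33.9 → posterior scale = max = 33.90.
Posterior shape = 3.5 + 10 = 13.5.
E[θ|data] = k·x_m/(k−1) = 13.5·33.90/12.5 = 36.6120.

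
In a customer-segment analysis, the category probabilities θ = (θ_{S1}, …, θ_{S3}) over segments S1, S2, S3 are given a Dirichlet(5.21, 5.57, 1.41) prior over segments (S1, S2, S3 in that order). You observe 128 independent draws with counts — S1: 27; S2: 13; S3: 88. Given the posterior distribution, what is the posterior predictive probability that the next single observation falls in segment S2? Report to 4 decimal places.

0.1325

The Dirichlet prior is conjugate to the Multinomial likelihood: each posterior αⱼ = prior αⱼ + observed count nⱼ.
Posterior concentration: (32.21, 18.57, 89.41), total = 140.19.
P(next = S2 | data) = α_{S2}/Σα = 0.1325.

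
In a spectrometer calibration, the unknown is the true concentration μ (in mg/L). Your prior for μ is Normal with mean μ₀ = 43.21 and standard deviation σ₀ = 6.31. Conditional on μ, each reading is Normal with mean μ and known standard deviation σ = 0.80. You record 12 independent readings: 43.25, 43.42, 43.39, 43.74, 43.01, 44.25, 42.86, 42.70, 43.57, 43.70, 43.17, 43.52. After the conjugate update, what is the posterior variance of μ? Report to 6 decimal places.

For Normal data with known variance σ², a Normal(μ₀, σ₀²) prior on μ is conjugate. Posterior precision = 1/σ₀² + n/σ²; posterior mean is the precision-weighted average of μ₀ and x̄.
σ₀² = 6.31² = 39.8161, σ² = 0.80² = 0.64; σ² + n·σ₀² = 0.64 + 12·39.8161 = 478.4332.
Posterior precision = 1/σ₀² + n/σ² = 1/39.8161 + 12/0.64 = (σ² + n·σ₀²)/(σ₀²σ²) = 478.4332/(39.8161·0.64); posterior variance σₙ² = σ₀²σ²/(σ² + n·σ₀²) = 39.8161·0.64/478.4332 = 0.053262.

0.053262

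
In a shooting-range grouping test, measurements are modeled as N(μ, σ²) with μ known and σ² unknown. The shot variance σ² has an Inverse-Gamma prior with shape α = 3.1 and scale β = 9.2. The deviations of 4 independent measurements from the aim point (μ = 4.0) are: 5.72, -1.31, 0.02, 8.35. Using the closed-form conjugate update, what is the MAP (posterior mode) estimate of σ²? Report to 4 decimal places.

With known mean μ and an Inverse-Gamma(α, β) prior on σ², the Normal likelihood is conjugate: posterior is Inv-Gamma(α + n/2, β + Σ(xᵢ−μ)²/2).
Σ(xᵢ−μ)² = (5.72)² + (-1.31)² + (0.02)² + (8.35)² = 104.1574.
Posterior: Inv-Gamma(3.1 + 4/2, 9.2 + 104.1574/2) = Inv-Gamma(5.10, 61.27870).
Mode = β/(α+1) = 61.27870/6.10 = 10.0457.

10.0457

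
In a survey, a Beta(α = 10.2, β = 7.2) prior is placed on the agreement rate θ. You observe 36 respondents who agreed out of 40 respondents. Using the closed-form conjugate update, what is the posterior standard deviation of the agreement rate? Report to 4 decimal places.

The Beta prior is conjugate to a Binomial/Bernoulli likelihood; the update adds successes to α and failures to β.
Posterior: Beta(α+k, β+n−k) = Beta(10.2+36, 7.2+4) = Beta(46.2, 11.2).
Var = αβ/((α+β)²(α+β+1)) = 46.2·11.2/(57.4²·58.4) = 0.00268920; SD = √0.00268920 = 0.0519.

0.0519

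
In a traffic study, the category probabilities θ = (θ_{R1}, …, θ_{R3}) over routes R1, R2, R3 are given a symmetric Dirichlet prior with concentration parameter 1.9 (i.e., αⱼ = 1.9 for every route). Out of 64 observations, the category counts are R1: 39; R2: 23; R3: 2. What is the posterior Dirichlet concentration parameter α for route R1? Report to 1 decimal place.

40.9

The Dirichlet prior is conjugate to the Multinomial likelihood: each posterior αⱼ = prior αⱼ + observed count nⱼ.
Posterior concentration: (40.9, 24.9, 3.9), total = 69.7.
α_{R1} = 1.9 + 39 = 40.9.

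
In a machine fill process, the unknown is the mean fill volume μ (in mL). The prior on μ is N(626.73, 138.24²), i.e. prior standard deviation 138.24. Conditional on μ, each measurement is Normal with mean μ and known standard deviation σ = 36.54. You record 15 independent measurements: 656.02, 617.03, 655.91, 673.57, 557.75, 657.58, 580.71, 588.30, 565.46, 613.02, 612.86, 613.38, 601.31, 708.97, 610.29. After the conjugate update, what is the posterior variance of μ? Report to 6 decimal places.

88.598767

For Normal data with known variance σ², a Normal(μ₀, σ₀²) prior on μ is conjugate. Posterior precision = 1/σ₀² + n/σ²; posterior mean is the precision-weighted average of μ₀ and x̄.
σ₀² = 138.24² = 19110.2976, σ² = 36.54² = 1335.1716; σ² + n·σ₀² = 1335.1716 + 15·19110.2976 = 287989.6356.
Posterior precision = 1/σ₀² + n/σ² = 1/19110.2976 + 15/1335.1716 = (σ² + n·σ₀²)/(σ₀²σ²) = 287989.6356/(19110.2976·1335.1716); posterior variance σₙ² = σ₀²σ²/(σ² + n·σ₀²) = 19110.2976·1335.1716/287989.6356 = 88.598767.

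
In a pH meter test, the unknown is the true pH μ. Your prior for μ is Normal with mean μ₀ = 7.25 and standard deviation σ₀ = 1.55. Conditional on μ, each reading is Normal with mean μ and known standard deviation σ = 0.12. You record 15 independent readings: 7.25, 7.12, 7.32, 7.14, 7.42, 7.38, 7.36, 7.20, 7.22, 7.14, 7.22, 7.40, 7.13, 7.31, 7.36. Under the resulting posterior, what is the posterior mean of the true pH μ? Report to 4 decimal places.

For Normal data with known variance σ², a Normal(μ₀, σ₀²) prior on μ is conjugate. Posterior precision = 1/σ₀² + n/σ²; posterior mean is the precision-weighted average of μ₀ and x̄.
Σxᵢ = 7.25 + 7.12 + 7.32 + 7.14 + 7.42 + 7.38 + 7.36 + 7.20 + 7.22 + 7.14 + 7.22 + 7.40 + 7.13 + 7.31 + 7.36 = 108.97, so n·x̄ = 108.97.
σ₀² = 1.55² = 2.4025, σ² = 0.12² = 0.0144; σ² + n·σ₀² = 0.0144 + 15·2.4025 = 36.0519.
Posterior mean = (μ₀/σ₀² + n·x̄/σ²)/(1/σ₀² + n/σ²) = (σ²·μ₀ + σ₀²·n·x̄)/(σ² + n·σ₀²) = (0.0144·7.25 + 2.4025·108.97)/36.0519 = 261.904825/36.0519 = 7.2647.

7.2647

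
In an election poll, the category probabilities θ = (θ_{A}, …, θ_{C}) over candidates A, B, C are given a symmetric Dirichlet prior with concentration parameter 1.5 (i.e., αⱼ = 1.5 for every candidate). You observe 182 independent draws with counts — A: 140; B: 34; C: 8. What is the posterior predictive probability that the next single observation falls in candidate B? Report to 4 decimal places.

The Dirichlet prior is conjugate to the Multinomial likelihood: each posterior αⱼ = prior αⱼ + observed count nⱼ.
Posterior concentration: (141.5, 35.5, 9.5), total = 186.5.
P(next = B | data) = α_{B}/Σα = 0.1903.

0.1903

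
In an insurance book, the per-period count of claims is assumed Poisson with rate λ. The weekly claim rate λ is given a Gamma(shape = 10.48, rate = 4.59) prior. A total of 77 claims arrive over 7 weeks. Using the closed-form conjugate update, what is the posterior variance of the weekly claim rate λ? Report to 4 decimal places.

0.6512

With a Gamma(shape α, rate β) prior, the Poisson likelihood is conjugate: the posterior is Gamma(α + ΣXᵢ, β + n).
Posterior: Gamma(α+S, β+n) = Gamma(10.48+77, 4.59+7) = Gamma(87.48, 11.59).
Var = α/β² = 87.48/11.59² = 0.6512.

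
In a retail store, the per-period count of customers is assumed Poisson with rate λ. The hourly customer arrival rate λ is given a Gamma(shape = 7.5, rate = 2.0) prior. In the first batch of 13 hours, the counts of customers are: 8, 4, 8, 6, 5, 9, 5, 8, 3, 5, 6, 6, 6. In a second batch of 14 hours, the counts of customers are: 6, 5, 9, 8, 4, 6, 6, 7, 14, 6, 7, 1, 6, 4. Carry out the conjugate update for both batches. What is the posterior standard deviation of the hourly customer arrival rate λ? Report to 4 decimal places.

With a Gamma(shape α, rate β) prior, the Poisson likelihood is conjugate: the posterior is Gamma(α + ΣXᵢ, β + n).
Batch 1: sum of counts S = 79 over n = 13 hours.
After batch 1: Gamma(α+S, β+n) = Gamma(7.5+79, 2.0+13) = Gamma(86.5, 15.0).
Batch 2: sum of counts S = 89 over n = 14 hours.
After batch 2: Gamma(α+S, β+n) = Gamma(86.5+89, 15.0+14) = Gamma(175.5, 29.0).
SD = √α/β = √175.5/29.0 = 0.4568.

0.4568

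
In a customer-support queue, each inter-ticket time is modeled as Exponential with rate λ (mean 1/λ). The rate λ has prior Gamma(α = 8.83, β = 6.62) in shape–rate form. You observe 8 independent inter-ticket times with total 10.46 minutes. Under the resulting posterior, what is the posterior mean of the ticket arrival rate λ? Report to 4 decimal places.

0.9854

With a Gamma(shape α, rate β) prior on the exponential rate λ, the posterior after n observations with total T = Σxᵢ is Gamma(α+n, β+T).
Posterior: Gamma(8.83+8, 6.62+10.46) = Gamma(16.83, 17.08).
Posterior mean of λ = α/β = 16.83/17.08 = 0.9854.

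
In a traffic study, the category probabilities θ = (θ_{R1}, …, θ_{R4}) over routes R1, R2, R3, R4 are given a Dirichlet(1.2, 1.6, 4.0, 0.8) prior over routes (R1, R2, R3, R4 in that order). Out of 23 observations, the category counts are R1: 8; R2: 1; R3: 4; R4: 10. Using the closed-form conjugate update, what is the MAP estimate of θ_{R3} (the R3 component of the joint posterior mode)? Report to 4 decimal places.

The Dirichlet prior is conjugate to the Multinomial likelihood: each posterior αⱼ = prior αⱼ + observed count nⱼ.
Posterior concentration: (9.2, 2.6, 8.0, 10.8), total = 30.6.
Joint mode component: (α_{R3}−1)/(Σα−K) = 7.0/26.6 = 0.2632.

0.2632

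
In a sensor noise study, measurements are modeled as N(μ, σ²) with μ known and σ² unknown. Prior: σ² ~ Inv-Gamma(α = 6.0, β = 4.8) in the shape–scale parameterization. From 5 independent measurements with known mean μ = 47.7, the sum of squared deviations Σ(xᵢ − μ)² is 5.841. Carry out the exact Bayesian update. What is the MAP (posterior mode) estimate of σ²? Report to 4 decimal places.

With known mean μ and an Inverse-Gamma(α, β) prior on σ², the Normal likelihood is conjugate: posterior is Inv-Gamma(α + n/2, β + Σ(xᵢ−μ)²/2).
Posterior: Inv-Gamma(6.0 + 5/2, 4.8 + 5.841/2) = Inv-Gamma(8.50, 7.7205).
Mode = β/(α+1) = 7.7205/9.50 = 0.8127.

0.8127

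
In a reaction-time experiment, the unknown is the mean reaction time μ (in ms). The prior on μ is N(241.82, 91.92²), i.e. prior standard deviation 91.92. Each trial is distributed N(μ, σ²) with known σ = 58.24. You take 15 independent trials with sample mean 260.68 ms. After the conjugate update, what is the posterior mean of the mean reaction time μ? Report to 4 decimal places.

260.1884

For Normal data with known variance σ², a Normal(μ₀, σ₀²) prior on μ is conjugate. Posterior precision = 1/σ₀² + n/σ²; posterior mean is the precision-weighted average of μ₀ and x̄.
n·x̄ = 15·260.68 = 3910.2.
σ₀² = 91.92² = 8449.2864, σ² = 58.24² = 3391.8976; σ² + n·σ₀² = 3391.8976 + 15·8449.2864 = 130131.1936.
Posterior mean = (μ₀/σ₀² + n·x̄/σ²)/(1/σ₀² + n/σ²) = (σ²·μ₀ + σ₀²·n·x̄)/(σ² + n·σ₀²) = (3391.8976·241.82 + 8449.2864·3910.2)/130131.1936 = 33858628.358912/130131.1936 = 260.1884.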